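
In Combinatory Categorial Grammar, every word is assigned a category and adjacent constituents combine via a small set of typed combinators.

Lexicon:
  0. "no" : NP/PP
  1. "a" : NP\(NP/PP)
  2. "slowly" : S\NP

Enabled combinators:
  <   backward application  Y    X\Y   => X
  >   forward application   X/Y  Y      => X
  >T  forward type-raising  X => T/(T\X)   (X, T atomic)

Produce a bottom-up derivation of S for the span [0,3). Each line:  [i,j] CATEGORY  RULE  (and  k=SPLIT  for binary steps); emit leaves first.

[0,1] NP/PP  lex  "no"
[1,2] NP\(NP/PP)  lex  "a"
[0,2] NP  <  k=1
[2,3] S\NP  lex  "slowly"
[0,3] S  <  k=2

[0,3] S   <
  [0,2] NP   <
    [0,1] "no" : NP/PP
    [1,2] "a" : NP\(NP/PP)
  [2,3] "slowly" : S\NP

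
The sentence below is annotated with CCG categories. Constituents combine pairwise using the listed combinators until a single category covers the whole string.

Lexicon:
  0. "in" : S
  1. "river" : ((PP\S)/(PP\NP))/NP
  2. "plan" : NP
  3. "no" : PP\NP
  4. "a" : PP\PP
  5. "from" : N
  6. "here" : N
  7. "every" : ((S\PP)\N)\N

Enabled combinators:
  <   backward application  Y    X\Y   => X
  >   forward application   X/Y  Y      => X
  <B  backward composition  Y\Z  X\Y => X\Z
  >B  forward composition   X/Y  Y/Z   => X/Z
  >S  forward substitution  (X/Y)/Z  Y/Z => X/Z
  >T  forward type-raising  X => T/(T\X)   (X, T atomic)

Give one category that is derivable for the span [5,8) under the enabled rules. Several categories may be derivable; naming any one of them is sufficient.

[0,8] S   <
  [0,5] PP   >
    [0,1] PP/(PP\S)   >T
      [0,1] "in" : S
    [1,5] PP\S   >
      [1,3] (PP\S)/(PP\NP)   >
        [1,2] "river" : ((PP\S)/(PP\NP))/NP
        [2,3] "plan" : NP
      [3,5] PP\NP   <B
        [3,4] "no" : PP\NP
        [4,5] "a" : PP\PP
  [5,8] S\PP   <
    [5,6] "from" : N
    [6,8] (S\PP)\N   <
      [6,7] "here" : N
      [7,8] "every" : ((S\PP)\N)\N

S\PP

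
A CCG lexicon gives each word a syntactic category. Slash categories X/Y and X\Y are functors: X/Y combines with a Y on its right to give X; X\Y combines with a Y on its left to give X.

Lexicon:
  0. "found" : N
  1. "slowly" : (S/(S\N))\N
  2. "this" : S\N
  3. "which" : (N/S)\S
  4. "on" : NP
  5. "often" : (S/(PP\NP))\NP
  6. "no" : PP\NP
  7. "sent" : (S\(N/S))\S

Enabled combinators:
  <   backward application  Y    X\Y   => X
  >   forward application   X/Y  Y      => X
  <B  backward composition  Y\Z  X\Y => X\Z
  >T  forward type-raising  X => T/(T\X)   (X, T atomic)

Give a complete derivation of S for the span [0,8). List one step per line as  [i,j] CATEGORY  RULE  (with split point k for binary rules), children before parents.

[0,8] S   <
  [0,4] N/S   <
    [0,3] S   >
      [0,2] S/(S\N)   <
        [0,1] "found" : N
        [1,2] "slowly" : (S/(S\N))\N
      [2,3] "this" : S\N
    [3,4] "which" : (N/S)\S
  [4,8] S\(N/S)   <
    [4,7] S   >
      [4,6] S/(PP\NP)   <
        [4,5] "on" : NP
        [5,6] "often" : (S/(PP\NP))\NP
      [6,7] "no" : PP\NP
    [7,8] "sent" : (S\(N/S))\S

[0,1] N  lex  "found"
[1,2] (S/(S\N))\N  lex  "slowly"
[0,2] S/(S\N)  <  k=1
[2,3] S\N  lex  "this"
[0,3] S  >  k=2
[3,4] (N/S)\S  lex  "which"
[0,4] N/S  <  k=3
[4,5] NP  lex  "on"
[5,6] (S/(PP\NP))\NP  lex  "often"
[4,6] S/(PP\NP)  <  k=5
[6,7] PP\NP  lex  "no"
[4,7] S  >  k=6
[7,8] (S\(N/S))\S  lex  "sent"
[4,8] S\(N/S)  <  k=7
[0,8] S  <  k=4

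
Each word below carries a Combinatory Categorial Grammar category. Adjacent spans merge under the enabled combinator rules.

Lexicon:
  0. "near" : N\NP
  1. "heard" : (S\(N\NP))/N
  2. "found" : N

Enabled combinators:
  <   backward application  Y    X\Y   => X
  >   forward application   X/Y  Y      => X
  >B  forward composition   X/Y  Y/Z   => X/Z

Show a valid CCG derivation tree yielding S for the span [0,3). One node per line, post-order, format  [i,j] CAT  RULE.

[0,1] N\NP  lex  "near"
[1,2] (S\(N\NP))/N  lex  "heard"
[2,3] N  lex  "found"
[1,3] S\(N\NP)  >  k=2
[0,3] S  <  k=1

[0,3] S   <
  [0,1] "near" : N\NP
  [1,3] S\(N\NP)   >
    [1,2] "heard" : (S\(N\NP))/N
    [2,3] "found" : N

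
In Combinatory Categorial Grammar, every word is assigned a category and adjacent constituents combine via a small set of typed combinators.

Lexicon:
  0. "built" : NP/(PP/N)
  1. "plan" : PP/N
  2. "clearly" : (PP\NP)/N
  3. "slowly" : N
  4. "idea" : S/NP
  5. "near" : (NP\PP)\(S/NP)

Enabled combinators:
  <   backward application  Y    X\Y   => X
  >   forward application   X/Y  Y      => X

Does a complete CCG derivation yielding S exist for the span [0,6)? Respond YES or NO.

NO

NP/(PP/N) PP/N (PP\NP)/N N S/NP (NP\PP)\(S/NP)
CKY chart[0,6] = {NP}; S ∉ chart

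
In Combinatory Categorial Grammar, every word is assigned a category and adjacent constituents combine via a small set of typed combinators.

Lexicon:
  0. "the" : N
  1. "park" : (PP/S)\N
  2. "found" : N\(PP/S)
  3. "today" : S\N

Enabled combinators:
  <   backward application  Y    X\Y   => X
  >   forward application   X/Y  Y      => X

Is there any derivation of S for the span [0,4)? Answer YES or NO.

[0,4] S   <
  [0,3] N   <
    [0,2] PP/S   <
      [0,1] "the" : N
      [1,2] "park" : (PP/S)\N
    [2,3] "found" : N\(PP/S)
  [3,4] "today" : S\N

YES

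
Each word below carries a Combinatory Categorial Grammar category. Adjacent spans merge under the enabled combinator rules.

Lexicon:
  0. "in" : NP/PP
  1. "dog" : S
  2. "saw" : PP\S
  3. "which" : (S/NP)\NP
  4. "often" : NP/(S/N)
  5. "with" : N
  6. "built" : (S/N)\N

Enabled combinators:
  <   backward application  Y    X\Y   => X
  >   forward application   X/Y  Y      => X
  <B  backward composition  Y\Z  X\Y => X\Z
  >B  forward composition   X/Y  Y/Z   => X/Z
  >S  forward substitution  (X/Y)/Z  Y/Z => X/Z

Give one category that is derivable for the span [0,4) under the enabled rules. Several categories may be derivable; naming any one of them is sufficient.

S/NP

[0,7] S   >
  [0,4] S/NP   <
    [0,3] NP   >
      [0,1] "in" : NP/PP
      [1,3] PP   <
        [1,2] "dog" : S
        [2,3] "saw" : PP\S
    [3,4] "which" : (S/NP)\NP
  [4,7] NP   >
    [4,5] "often" : NP/(S/N)
    [5,7] S/N   <
      [5,6] "with" : N
      [6,7] "built" : (S/N)\N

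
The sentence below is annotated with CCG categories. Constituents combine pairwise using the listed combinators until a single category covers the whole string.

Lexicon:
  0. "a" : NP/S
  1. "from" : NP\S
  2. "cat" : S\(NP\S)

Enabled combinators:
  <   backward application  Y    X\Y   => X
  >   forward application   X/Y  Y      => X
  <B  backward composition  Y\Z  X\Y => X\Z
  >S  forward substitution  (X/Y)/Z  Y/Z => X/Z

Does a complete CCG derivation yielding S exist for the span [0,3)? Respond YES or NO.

NP/S NP\S S\(NP\S)
CKY chart[0,3] = {NP}; S ∉ chart

NO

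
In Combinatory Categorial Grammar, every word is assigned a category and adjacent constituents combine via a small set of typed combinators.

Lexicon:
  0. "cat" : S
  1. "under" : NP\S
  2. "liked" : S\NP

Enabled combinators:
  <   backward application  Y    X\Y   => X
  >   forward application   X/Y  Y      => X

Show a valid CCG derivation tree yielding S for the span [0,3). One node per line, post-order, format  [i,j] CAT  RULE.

[0,3] S   <
  [0,2] NP   <
    [0,1] "cat" : S
    [1,2] "under" : NP\S
  [2,3] "liked" : S\NP

[0,1] S  lex  "cat"
[1,2] NP\S  lex  "under"
[0,2] NP  <  k=1
[2,3] S\NP  lex  "liked"
[0,3] S  <  k=2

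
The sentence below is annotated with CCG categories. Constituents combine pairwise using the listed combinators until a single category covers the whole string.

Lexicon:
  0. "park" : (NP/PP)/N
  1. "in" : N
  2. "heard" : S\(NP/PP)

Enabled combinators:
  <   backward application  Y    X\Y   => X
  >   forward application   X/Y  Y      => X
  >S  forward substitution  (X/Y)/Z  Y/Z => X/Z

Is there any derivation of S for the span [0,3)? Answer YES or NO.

[0,3] S   <
  [0,2] NP/PP   >
    [0,1] "park" : (NP/PP)/N
    [1,2] "in" : N
  [2,3] "heard" : S\(NP/PP)

YES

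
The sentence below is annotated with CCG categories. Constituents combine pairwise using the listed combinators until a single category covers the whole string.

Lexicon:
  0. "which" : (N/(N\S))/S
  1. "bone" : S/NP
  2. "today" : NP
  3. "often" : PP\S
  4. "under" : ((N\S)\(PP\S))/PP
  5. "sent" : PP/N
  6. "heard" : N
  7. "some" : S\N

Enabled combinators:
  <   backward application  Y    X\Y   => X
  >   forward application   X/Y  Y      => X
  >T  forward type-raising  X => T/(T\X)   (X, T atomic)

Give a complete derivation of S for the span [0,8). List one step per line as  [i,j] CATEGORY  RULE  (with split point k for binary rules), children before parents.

[0,1] (N/(N\S))/S  lex  "which"
[1,2] S/NP  lex  "bone"
[2,3] NP  lex  "today"
[1,3] S  >  k=2
[0,3] N/(N\S)  >  k=1
[3,4] PP\S  lex  "often"
[4,5] ((N\S)\(PP\S))/PP  lex  "under"
[5,6] PP/N  lex  "sent"
[6,7] N  lex  "heard"
[5,7] PP  >  k=6
[4,7] (N\S)\(PP\S)  >  k=5
[3,7] N\S  <  k=4
[0,7] N  >  k=3
[7,8] S\N  lex  "some"
[0,8] S  <  k=7

[0,8] S   <
  [0,7] N   >
    [0,3] N/(N\S)   >
      [0,1] "which" : (N/(N\S))/S
      [1,3] S   >
        [1,2] "bone" : S/NP
        [2,3] "today" : NP
    [3,7] N\S   <
      [3,4] "often" : PP\S
      [4,7] (N\S)\(PP\S)   >
        [4,5] "under" : ((N\S)\(PP\S))/PP
        [5,7] PP   >
          [5,6] "sent" : PP/N
          [6,7] "heard" : N
  [7,8] "some" : S\N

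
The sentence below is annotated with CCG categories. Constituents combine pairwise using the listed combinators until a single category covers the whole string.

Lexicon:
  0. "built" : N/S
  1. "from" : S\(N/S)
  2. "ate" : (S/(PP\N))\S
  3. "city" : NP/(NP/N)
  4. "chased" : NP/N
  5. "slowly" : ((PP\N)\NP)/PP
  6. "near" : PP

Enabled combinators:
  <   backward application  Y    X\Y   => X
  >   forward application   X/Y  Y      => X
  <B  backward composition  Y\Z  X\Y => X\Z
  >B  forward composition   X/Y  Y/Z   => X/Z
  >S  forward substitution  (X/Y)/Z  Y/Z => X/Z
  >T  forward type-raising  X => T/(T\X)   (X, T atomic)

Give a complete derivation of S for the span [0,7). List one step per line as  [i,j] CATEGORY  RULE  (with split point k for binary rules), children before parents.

[0,1] N/S  lex  "built"
[1,2] S\(N/S)  lex  "from"
[0,2] S  <  k=1
[2,3] (S/(PP\N))\S  lex  "ate"
[0,3] S/(PP\N)  <  k=2
[3,4] NP/(NP/N)  lex  "city"
[4,5] NP/N  lex  "chased"
[3,5] NP  >  k=4
[5,6] ((PP\N)\NP)/PP  lex  "slowly"
[6,7] PP  lex  "near"
[5,7] (PP\N)\NP  >  k=6
[3,7] PP\N  <  k=5
[0,7] S  >  k=3

[0,7] S   >
  [0,3] S/(PP\N)   <
    [0,2] S   <
      [0,1] "built" : N/S
      [1,2] "from" : S\(N/S)
    [2,3] "ate" : (S/(PP\N))\S
  [3,7] PP\N   <
    [3,5] NP   >
      [3,4] "city" : NP/(NP/N)
      [4,5] "chased" : NP/N
    [5,7] (PP\N)\NP   >
      [5,6] "slowly" : ((PP\N)\NP)/PP
      [6,7] "near" : PP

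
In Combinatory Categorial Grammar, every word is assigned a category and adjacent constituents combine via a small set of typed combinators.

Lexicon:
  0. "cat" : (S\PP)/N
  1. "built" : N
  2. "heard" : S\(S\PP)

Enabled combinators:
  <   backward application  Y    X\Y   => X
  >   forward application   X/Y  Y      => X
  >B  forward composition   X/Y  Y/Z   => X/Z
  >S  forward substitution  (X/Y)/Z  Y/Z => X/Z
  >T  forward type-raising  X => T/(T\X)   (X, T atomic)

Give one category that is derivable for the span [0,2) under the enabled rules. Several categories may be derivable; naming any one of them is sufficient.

[0,3] S   <
  [0,2] S\PP   >
    [0,1] "cat" : (S\PP)/N
    [1,2] "built" : N
  [2,3] "heard" : S\(S\PP)

S\PP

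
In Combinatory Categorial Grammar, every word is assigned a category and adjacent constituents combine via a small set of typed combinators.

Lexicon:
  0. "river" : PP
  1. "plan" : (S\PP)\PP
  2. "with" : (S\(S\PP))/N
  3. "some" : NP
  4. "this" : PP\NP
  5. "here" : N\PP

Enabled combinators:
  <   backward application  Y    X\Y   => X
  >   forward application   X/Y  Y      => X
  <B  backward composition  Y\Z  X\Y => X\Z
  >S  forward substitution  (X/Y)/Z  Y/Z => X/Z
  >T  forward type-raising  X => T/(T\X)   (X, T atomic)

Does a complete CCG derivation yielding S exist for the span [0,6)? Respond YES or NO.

YES

[0,6] S   <
  [0,2] S\PP   <
    [0,1] "river" : PP
    [1,2] "plan" : (S\PP)\PP
  [2,6] S\(S\PP)   >
    [2,3] "with" : (S\(S\PP))/N
    [3,6] N   <
      [3,5] PP   <
        [3,4] "some" : NP
        [4,5] "this" : PP\NP
      [5,6] "here" : N\PP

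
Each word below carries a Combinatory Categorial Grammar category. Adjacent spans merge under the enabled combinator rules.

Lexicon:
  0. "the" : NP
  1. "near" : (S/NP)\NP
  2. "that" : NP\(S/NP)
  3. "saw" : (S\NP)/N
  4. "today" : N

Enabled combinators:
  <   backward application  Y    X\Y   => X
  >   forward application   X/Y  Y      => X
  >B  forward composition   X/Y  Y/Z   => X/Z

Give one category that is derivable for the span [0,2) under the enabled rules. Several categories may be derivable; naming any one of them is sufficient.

[0,5] S   <
  [0,3] NP   <
    [0,2] S/NP   <
      [0,1] "the" : NP
      [1,2] "near" : (S/NP)\NP
    [2,3] "that" : NP\(S/NP)
  [3,5] S\NP   >
    [3,4] "saw" : (S\NP)/N
    [4,5] "today" : N

S/NP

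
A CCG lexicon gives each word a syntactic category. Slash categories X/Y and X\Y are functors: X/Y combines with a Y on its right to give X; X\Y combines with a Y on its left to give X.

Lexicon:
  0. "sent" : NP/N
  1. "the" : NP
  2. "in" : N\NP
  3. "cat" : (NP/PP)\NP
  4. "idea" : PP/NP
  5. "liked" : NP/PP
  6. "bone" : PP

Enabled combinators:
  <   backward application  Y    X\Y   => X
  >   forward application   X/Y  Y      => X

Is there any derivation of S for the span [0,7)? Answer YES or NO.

NO

NP/N NP N\NP (NP/PP)\NP PP/NP NP/PP PP
CKY chart[0,7] = {NP}; S ∉ chart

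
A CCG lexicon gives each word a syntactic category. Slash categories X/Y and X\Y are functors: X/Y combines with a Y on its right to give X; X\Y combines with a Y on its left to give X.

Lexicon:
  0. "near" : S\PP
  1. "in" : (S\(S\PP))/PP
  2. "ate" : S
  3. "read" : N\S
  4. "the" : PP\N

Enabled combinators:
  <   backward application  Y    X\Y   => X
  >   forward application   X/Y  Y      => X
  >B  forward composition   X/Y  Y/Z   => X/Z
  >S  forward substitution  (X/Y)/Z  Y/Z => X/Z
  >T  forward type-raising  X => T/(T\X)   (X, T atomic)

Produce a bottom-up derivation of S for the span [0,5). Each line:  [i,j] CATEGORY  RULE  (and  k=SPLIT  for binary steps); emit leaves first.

[0,5] S   <
  [0,1] "near" : S\PP
  [1,5] S\(S\PP)   >
    [1,2] "in" : (S\(S\PP))/PP
    [2,5] PP   <
      [2,4] N   >
        [2,3] N/(N\S)   >T
          [2,3] "ate" : S
        [3,4] "read" : N\S
      [4,5] "the" : PP\N

[0,1] S\PP  lex  "near"
[1,2] (S\(S\PP))/PP  lex  "in"
[2,3] S  lex  "ate"
[2,3] N/(N\S)  >T
[3,4] N\S  lex  "read"
[2,4] N  >  k=3
[4,5] PP\N  lex  "the"
[2,5] PP  <  k=4
[1,5] S\(S\PP)  >  k=2
[0,5] S  <  k=1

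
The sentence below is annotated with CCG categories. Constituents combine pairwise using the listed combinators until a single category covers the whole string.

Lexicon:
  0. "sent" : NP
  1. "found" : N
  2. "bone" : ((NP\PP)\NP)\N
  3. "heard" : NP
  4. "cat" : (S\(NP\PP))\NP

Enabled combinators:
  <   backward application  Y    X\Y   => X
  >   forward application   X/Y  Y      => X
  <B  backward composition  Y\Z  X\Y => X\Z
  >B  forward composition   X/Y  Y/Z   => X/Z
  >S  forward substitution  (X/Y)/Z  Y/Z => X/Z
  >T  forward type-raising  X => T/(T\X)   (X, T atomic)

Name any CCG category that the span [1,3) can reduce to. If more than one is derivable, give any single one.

[0,5] S   <
  [0,1] "sent" : NP
  [1,5] S\NP   <B
    [1,3] (NP\PP)\NP   <
      [1,2] "found" : N
      [2,3] "bone" : ((NP\PP)\NP)\N
    [3,5] S\(NP\PP)   <
      [3,4] "heard" : NP
      [4,5] "cat" : (S\(NP\PP))\NP

(NP\PP)\NP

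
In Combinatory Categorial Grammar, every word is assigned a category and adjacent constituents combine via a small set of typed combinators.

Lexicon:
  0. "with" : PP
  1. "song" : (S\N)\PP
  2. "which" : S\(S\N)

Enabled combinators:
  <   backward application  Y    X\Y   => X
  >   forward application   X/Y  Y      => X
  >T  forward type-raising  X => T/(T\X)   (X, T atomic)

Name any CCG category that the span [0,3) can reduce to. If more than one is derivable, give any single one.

[0,3] S   <
  [0,2] S\N   <
    [0,1] "with" : PP
    [1,2] "song" : (S\N)\PP
  [2,3] "which" : S\(S\N)

S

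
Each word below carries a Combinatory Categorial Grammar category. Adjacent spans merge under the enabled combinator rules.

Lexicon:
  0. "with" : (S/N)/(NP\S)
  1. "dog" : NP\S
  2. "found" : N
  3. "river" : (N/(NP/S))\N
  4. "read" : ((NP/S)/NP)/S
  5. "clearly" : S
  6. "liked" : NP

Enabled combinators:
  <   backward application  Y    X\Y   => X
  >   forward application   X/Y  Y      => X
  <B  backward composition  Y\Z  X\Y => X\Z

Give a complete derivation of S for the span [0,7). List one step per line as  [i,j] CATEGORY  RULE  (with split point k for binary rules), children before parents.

[0,7] S   >
  [0,2] S/N   >
    [0,1] "with" : (S/N)/(NP\S)
    [1,2] "dog" : NP\S
  [2,7] N   >
    [2,4] N/(NP/S)   <
      [2,3] "found" : N
      [3,4] "river" : (N/(NP/S))\N
    [4,7] NP/S   >
      [4,6] (NP/S)/NP   >
        [4,5] "read" : ((NP/S)/NP)/S
        [5,6] "clearly" : S
      [6,7] "liked" : NP

[0,1] (S/N)/(NP\S)  lex  "with"
[1,2] NP\S  lex  "dog"
[0,2] S/N  >  k=1
[2,3] N  lex  "found"
[3,4] (N/(NP/S))\N  lex  "river"
[2,4] N/(NP/S)  <  k=3
[4,5] ((NP/S)/NP)/S  lex  "read"
[5,6] S  lex  "clearly"
[4,6] (NP/S)/NP  >  k=5
[6,7] NP  lex  "liked"
[4,7] NP/S  >  k=6
[2,7] N  >  k=4
[0,7] S  >  k=2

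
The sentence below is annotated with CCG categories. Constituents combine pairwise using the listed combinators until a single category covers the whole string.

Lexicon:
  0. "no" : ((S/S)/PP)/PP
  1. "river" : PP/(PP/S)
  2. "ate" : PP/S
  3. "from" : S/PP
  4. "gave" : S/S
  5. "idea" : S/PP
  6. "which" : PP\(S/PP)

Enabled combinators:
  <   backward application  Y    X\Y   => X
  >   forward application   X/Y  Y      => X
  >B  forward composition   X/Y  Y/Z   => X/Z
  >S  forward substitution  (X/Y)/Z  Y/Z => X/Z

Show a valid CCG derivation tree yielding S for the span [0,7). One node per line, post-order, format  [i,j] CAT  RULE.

[0,7] S   >
  [0,4] S/PP   >S
    [0,3] (S/S)/PP   >
      [0,1] "no" : ((S/S)/PP)/PP
      [1,3] PP   >
        [1,2] "river" : PP/(PP/S)
        [2,3] "ate" : PP/S
    [3,4] "from" : S/PP
  [4,7] PP   <
    [4,6] S/PP   >B
      [4,5] "gave" : S/S
      [5,6] "idea" : S/PP
    [6,7] "which" : PP\(S/PP)

[0,1] ((S/S)/PP)/PP  lex  "no"
[1,2] PP/(PP/S)  lex  "river"
[2,3] PP/S  lex  "ate"
[1,3] PP  >  k=2
[0,3] (S/S)/PP  >  k=1
[3,4] S/PP  lex  "from"
[0,4] S/PP  >S  k=3
[4,5] S/S  lex  "gave"
[5,6] S/PP  lex  "idea"
[4,6] S/PP  >B  k=5
[6,7] PP\(S/PP)  lex  "which"
[4,7] PP  <  k=6
[0,7] S  >  k=4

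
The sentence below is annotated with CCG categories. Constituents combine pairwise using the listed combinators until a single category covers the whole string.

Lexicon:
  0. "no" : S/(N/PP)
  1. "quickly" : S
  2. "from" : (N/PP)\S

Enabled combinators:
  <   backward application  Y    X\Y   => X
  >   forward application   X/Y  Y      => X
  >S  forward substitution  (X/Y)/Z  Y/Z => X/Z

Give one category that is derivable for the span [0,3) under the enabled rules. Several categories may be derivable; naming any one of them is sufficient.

S

[0,3] S   >
  [0,1] "no" : S/(N/PP)
  [1,3] N/PP   <
    [1,2] "quickly" : S
    [2,3] "from" : (N/PP)\S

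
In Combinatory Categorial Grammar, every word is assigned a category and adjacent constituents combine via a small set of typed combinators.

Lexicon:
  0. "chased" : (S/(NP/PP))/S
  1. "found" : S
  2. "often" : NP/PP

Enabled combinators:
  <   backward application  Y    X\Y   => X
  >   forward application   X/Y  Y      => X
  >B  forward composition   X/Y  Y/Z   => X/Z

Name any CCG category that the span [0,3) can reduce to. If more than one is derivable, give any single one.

[0,3] S   >
  [0,2] S/(NP/PP)   >
    [0,1] "chased" : (S/(NP/PP))/S
    [1,2] "found" : S
  [2,3] "often" : NP/PP

S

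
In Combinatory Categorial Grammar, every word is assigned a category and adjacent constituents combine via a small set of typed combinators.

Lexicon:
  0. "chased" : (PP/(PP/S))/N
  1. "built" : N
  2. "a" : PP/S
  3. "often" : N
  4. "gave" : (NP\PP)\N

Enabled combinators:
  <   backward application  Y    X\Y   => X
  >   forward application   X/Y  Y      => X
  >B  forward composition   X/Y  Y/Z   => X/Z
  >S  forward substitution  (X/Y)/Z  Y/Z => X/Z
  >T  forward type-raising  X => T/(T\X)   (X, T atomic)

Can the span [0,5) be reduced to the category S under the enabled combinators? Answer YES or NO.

(PP/(PP/S))/N N PP/S N (NP\PP)\N
CKY chart[0,5] = {N/(N\NP), NP, NP/(NP\NP), PP/(PP\NP), S/(S\NP)}; S ∉ chart

NO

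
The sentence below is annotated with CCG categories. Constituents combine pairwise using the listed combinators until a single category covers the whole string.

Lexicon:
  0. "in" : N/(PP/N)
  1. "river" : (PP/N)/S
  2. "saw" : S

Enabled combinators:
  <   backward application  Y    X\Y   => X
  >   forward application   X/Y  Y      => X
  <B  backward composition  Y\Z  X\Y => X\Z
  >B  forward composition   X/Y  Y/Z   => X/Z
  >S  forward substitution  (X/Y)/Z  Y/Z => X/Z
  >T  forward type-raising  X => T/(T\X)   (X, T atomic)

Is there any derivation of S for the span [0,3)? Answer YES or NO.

N/(PP/N) (PP/N)/S S
CKY chart[0,3] = {N, N/(N\N), N/(S\S), NP/(NP\N), PP/(PP\N), S/(S\N)}; S ∉ chart

NO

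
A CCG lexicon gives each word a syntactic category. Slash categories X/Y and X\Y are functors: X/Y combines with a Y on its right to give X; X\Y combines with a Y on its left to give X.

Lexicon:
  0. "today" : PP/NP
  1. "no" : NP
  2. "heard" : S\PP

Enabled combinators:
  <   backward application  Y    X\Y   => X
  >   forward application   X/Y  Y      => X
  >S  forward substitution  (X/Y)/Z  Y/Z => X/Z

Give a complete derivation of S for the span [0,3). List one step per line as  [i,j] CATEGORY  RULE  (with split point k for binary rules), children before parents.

[0,3] S   <
  [0,2] PP   >
    [0,1] "today" : PP/NP
    [1,2] "no" : NP
  [2,3] "heard" : S\PP

[0,1] PP/NP  lex  "today"
[1,2] NP  lex  "no"
[0,2] PP  >  k=1
[2,3] S\PP  lex  "heard"
[0,3] S  <  k=2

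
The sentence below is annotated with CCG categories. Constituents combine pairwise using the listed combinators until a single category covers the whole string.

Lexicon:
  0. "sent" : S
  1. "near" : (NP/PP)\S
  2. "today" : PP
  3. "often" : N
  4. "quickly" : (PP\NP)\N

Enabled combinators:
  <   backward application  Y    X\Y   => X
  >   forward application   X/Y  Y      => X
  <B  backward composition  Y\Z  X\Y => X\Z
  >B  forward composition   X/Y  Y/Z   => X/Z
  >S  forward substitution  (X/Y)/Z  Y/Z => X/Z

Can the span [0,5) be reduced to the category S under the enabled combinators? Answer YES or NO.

NO

S (NP/PP)\S PP N (PP\NP)\N
CKY chart[0,5] = {PP}; S ∉ chart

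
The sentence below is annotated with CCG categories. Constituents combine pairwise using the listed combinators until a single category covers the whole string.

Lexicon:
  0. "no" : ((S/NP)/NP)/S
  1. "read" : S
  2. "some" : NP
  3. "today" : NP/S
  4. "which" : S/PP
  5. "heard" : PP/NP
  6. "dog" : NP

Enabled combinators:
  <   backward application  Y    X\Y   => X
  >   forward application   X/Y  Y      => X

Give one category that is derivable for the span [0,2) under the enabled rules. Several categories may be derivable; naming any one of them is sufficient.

(S/NP)/NP

[0,7] S   >
  [0,3] S/NP   >
    [0,2] (S/NP)/NP   >
      [0,1] "no" : ((S/NP)/NP)/S
      [1,2] "read" : S
    [2,3] "some" : NP
  [3,7] NP   >
    [3,4] "today" : NP/S
    [4,7] S   >
      [4,5] "which" : S/PP
      [5,7] PP   >
        [5,6] "heard" : PP/NP
        [6,7] "dog" : NP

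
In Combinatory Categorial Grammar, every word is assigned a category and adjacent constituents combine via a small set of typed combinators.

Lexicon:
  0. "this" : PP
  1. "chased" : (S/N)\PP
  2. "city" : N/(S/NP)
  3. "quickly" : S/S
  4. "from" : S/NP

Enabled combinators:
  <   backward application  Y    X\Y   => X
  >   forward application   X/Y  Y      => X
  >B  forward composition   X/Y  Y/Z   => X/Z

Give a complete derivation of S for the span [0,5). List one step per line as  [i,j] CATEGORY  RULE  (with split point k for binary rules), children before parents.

[0,1] PP  lex  "this"
[1,2] (S/N)\PP  lex  "chased"
[0,2] S/N  <  k=1
[2,3] N/(S/NP)  lex  "city"
[3,4] S/S  lex  "quickly"
[4,5] S/NP  lex  "from"
[3,5] S/NP  >B  k=4
[2,5] N  >  k=3
[0,5] S  >  k=2

[0,5] S   >
  [0,2] S/N   <
    [0,1] "this" : PP
    [1,2] "chased" : (S/N)\PP
  [2,5] N   >
    [2,3] "city" : N/(S/NP)
    [3,5] S/NP   >B
      [3,4] "quickly" : S/S
      [4,5] "from" : S/NP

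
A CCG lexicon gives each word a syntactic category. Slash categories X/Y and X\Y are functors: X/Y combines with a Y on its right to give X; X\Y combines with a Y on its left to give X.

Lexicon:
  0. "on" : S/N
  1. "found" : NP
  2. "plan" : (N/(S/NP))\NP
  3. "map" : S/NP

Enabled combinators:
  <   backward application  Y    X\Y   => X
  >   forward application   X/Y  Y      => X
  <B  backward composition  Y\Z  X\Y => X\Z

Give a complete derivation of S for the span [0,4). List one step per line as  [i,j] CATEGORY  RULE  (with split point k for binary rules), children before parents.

[0,1] S/N  lex  "on"
[1,2] NP  lex  "found"
[2,3] (N/(S/NP))\NP  lex  "plan"
[1,3] N/(S/NP)  <  k=2
[3,4] S/NP  lex  "map"
[1,4] N  >  k=3
[0,4] S  >  k=1

[0,4] S   >
  [0,1] "on" : S/N
  [1,4] N   >
    [1,3] N/(S/NP)   <
      [1,2] "found" : NP
      [2,3] "plan" : (N/(S/NP))\NP
    [3,4] "map" : S/NP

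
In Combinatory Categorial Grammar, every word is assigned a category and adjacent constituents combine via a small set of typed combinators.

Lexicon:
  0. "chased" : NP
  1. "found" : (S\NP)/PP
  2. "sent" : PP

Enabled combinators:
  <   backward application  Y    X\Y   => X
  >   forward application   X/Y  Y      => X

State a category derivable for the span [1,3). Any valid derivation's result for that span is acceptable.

[0,3] S   <
  [0,1] "chased" : NP
  [1,3] S\NP   >
    [1,2] "found" : (S\NP)/PP
    [2,3] "sent" : PP

S\NP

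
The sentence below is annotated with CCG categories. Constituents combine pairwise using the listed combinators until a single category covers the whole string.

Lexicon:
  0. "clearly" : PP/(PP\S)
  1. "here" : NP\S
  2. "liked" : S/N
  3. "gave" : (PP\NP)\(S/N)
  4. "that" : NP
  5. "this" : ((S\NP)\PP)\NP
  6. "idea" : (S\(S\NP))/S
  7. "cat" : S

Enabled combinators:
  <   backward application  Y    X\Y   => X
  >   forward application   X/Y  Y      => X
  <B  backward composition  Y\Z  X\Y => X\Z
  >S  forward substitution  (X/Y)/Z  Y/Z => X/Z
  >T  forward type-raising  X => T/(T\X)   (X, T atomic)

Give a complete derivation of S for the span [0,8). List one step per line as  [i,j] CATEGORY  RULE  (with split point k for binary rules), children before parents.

[0,8] S   <
  [0,6] S\NP   <
    [0,4] PP   >
      [0,1] "clearly" : PP/(PP\S)
      [1,4] PP\S   <B
        [1,2] "here" : NP\S
        [2,4] PP\NP   <
          [2,3] "liked" : S/N
          [3,4] "gave" : (PP\NP)\(S/N)
    [4,6] (S\NP)\PP   <
      [4,5] "that" : NP
      [5,6] "this" : ((S\NP)\PP)\NP
  [6,8] S\(S\NP)   >
    [6,7] "idea" : (S\(S\NP))/S
    [7,8] "cat" : S

[0,1] PP/(PP\S)  lex  "clearly"
[1,2] NP\S  lex  "here"
[2,3] S/N  lex  "liked"
[3,4] (PP\NP)\(S/N)  lex  "gave"
[2,4] PP\NP  <  k=3
[1,4] PP\S  <B  k=2
[0,4] PP  >  k=1
[4,5] NP  lex  "that"
[5,6] ((S\NP)\PP)\NP  lex  "this"
[4,6] (S\NP)\PP  <  k=5
[0,6] S\NP  <  k=4
[6,7] (S\(S\NP))/S  lex  "idea"
[7,8] S  lex  "cat"
[6,8] S\(S\NP)  >  k=7
[0,8] S  <  k=6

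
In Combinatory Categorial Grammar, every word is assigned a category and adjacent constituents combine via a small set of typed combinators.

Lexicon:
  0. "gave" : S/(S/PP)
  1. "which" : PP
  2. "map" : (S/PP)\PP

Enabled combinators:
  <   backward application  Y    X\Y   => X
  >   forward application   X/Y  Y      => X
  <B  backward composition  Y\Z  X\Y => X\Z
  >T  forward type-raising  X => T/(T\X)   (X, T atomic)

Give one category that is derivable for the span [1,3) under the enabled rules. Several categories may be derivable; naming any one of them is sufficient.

[0,3] S   >
  [0,1] "gave" : S/(S/PP)
  [1,3] S/PP   <
    [1,2] "which" : PP
    [2,3] "map" : (S/PP)\PP

S/PP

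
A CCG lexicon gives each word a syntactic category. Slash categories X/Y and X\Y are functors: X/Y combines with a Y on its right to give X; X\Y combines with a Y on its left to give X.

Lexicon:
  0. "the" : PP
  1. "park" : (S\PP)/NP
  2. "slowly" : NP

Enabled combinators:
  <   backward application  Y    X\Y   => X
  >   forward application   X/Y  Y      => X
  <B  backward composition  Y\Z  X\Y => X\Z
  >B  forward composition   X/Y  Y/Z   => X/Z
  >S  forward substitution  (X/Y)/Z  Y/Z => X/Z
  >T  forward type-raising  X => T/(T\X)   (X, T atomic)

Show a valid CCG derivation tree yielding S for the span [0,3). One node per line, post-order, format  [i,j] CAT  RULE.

[0,3] S   <
  [0,1] "the" : PP
  [1,3] S\PP   >
    [1,2] "park" : (S\PP)/NP
    [2,3] "slowly" : NP

[0,1] PP  lex  "the"
[1,2] (S\PP)/NP  lex  "park"
[2,3] NP  lex  "slowly"
[1,3] S\PP  >  k=2
[0,3] S  <  k=1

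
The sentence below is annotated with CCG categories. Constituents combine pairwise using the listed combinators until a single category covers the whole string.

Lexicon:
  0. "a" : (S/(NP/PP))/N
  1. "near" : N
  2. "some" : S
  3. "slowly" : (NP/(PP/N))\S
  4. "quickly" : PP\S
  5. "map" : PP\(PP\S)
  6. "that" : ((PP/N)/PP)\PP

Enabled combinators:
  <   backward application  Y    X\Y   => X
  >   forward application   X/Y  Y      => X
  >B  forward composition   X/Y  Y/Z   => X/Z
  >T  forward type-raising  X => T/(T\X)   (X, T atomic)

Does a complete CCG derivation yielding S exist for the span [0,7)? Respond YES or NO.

[0,7] S   >
  [0,2] S/(NP/PP)   >
    [0,1] "a" : (S/(NP/PP))/N
    [1,2] "near" : N
  [2,7] NP/PP   >B
    [2,4] NP/(PP/N)   <
      [2,3] "some" : S
      [3,4] "slowly" : (NP/(PP/N))\S
    [4,7] (PP/N)/PP   <
      [4,6] PP   <
        [4,5] "quickly" : PP\S
        [5,6] "map" : PP\(PP\S)
      [6,7] "that" : ((PP/N)/PP)\PP

YES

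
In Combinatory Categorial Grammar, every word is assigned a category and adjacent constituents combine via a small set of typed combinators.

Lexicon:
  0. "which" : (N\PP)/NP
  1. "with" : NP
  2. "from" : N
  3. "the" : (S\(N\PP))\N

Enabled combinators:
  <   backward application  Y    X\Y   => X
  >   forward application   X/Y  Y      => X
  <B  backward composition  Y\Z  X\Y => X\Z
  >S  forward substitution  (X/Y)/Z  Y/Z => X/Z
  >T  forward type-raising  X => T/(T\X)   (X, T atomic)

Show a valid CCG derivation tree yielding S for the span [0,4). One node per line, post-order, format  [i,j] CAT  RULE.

[0,4] S   <
  [0,2] N\PP   >
    [0,1] "which" : (N\PP)/NP
    [1,2] "with" : NP
  [2,4] S\(N\PP)   <
    [2,3] "from" : N
    [3,4] "the" : (S\(N\PP))\N

[0,1] (N\PP)/NP  lex  "which"
[1,2] NP  lex  "with"
[0,2] N\PP  >  k=1
[2,3] N  lex  "from"
[3,4] (S\(N\PP))\N  lex  "the"
[2,4] S\(N\PP)  <  k=3
[0,4] S  <  k=2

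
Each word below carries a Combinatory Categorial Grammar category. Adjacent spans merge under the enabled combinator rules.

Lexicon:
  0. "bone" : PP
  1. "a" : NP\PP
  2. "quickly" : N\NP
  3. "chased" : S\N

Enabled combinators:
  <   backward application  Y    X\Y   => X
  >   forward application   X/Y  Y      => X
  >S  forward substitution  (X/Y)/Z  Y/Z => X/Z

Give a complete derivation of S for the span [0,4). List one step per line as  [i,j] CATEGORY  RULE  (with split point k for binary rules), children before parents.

[0,1] PP  lex  "bone"
[1,2] NP\PP  lex  "a"
[0,2] NP  <  k=1
[2,3] N\NP  lex  "quickly"
[0,3] N  <  k=2
[3,4] S\N  lex  "chased"
[0,4] S  <  k=3

[0,4] S   <
  [0,3] N   <
    [0,2] NP   <
      [0,1] "bone" : PP
      [1,2] "a" : NP\PP
    [2,3] "quickly" : N\NP
  [3,4] "chased" : S\N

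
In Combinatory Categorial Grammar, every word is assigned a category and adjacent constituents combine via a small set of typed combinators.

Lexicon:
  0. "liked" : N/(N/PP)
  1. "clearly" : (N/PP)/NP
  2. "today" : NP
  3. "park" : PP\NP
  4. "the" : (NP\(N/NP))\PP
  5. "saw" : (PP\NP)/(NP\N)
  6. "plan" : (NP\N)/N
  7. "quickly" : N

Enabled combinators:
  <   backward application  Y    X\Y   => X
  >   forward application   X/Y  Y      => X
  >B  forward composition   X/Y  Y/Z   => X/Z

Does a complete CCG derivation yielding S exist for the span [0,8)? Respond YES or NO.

N/(N/PP) (N/PP)/NP NP PP\NP (NP\(N/NP))\PP (PP\NP)/(NP\N) (NP\N)/N N
CKY chart[0,8] = {PP}; S ∉ chart

NO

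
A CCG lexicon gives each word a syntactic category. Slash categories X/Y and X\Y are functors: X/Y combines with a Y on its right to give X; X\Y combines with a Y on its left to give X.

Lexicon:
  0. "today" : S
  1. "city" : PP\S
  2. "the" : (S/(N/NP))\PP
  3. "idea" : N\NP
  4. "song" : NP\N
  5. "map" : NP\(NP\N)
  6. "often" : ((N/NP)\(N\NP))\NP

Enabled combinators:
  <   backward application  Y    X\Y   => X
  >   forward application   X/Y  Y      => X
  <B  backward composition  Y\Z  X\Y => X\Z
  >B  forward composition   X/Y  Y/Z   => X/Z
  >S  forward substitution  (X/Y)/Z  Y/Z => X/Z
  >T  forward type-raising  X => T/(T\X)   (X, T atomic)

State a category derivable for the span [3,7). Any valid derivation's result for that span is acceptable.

N/NP

[0,7] S   >
  [0,3] S/(N/NP)   <
    [0,2] PP   >
      [0,1] PP/(PP\S)   >T
        [0,1] "today" : S
      [1,2] "city" : PP\S
    [2,3] "the" : (S/(N/NP))\PP
  [3,7] N/NP   <
    [3,4] "idea" : N\NP
    [4,7] (N/NP)\(N\NP)   <
      [4,6] NP   <
        [4,5] "song" : NP\N
        [5,6] "map" : NP\(NP\N)
      [6,7] "often" : ((N/NP)\(N\NP))\NP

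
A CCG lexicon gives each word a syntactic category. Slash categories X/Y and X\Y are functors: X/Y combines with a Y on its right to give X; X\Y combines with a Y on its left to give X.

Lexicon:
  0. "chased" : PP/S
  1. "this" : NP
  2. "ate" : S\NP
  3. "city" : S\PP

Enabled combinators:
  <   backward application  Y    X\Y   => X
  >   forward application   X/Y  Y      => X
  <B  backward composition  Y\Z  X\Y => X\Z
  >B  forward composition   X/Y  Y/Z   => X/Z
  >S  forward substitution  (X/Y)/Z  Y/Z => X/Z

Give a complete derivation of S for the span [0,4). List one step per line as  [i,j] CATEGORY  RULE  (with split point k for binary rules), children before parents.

[0,1] PP/S  lex  "chased"
[1,2] NP  lex  "this"
[2,3] S\NP  lex  "ate"
[1,3] S  <  k=2
[0,3] PP  >  k=1
[3,4] S\PP  lex  "city"
[0,4] S  <  k=3

[0,4] S   <
  [0,3] PP   >
    [0,1] "chased" : PP/S
    [1,3] S   <
      [1,2] "this" : NP
      [2,3] "ate" : S\NP
  [3,4] "city" : S\PP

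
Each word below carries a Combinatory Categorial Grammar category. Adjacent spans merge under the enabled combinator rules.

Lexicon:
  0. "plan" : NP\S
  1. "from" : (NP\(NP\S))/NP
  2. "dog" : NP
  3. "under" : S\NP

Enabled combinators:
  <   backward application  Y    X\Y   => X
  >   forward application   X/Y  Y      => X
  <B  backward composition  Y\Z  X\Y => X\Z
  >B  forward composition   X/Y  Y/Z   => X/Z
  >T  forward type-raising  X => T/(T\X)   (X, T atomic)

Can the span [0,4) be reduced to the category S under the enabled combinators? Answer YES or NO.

YES

[0,4] S   <
  [0,3] NP   <
    [0,1] "plan" : NP\S
    [1,3] NP\(NP\S)   >
      [1,2] "from" : (NP\(NP\S))/NP
      [2,3] "dog" : NP
  [3,4] "under" : S\NP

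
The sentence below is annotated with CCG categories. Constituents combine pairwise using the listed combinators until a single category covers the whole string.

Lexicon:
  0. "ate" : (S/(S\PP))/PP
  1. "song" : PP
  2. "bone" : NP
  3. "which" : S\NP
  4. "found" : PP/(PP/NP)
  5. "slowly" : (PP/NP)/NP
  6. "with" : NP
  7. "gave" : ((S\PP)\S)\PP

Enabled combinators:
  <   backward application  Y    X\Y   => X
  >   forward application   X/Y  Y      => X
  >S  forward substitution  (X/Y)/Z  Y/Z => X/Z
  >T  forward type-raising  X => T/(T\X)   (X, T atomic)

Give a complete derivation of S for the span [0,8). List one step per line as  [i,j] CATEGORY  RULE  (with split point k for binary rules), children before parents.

[0,1] (S/(S\PP))/PP  lex  "ate"
[1,2] PP  lex  "song"
[0,2] S/(S\PP)  >  k=1
[2,3] NP  lex  "bone"
[2,3] S/(S\NP)  >T
[3,4] S\NP  lex  "which"
[2,4] S  >  k=3
[4,5] PP/(PP/NP)  lex  "found"
[5,6] (PP/NP)/NP  lex  "slowly"
[6,7] NP  lex  "with"
[5,7] PP/NP  >  k=6
[4,7] PP  >  k=5
[7,8] ((S\PP)\S)\PP  lex  "gave"
[4,8] (S\PP)\S  <  k=7
[2,8] S\PP  <  k=4
[0,8] S  >  k=2

[0,8] S   >
  [0,2] S/(S\PP)   >
    [0,1] "ate" : (S/(S\PP))/PP
    [1,2] "song" : PP
  [2,8] S\PP   <
    [2,4] S   >
      [2,3] S/(S\NP)   >T
        [2,3] "bone" : NP
      [3,4] "which" : S\NP
    [4,8] (S\PP)\S   <
      [4,7] PP   >
        [4,5] "found" : PP/(PP/NP)
        [5,7] PP/NP   >
          [5,6] "slowly" : (PP/NP)/NP
          [6,7] "with" : NP
      [7,8] "gave" : ((S\PP)\S)\PP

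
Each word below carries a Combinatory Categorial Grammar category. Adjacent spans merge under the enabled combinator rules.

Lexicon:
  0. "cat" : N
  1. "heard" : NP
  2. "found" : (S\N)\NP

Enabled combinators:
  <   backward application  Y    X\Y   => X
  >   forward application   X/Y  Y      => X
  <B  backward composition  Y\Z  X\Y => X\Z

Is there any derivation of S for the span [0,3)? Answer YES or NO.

YES

[0,3] S   <
  [0,1] "cat" : N
  [1,3] S\N   <
    [1,2] "heard" : NP
    [2,3] "found" : (S\N)\NP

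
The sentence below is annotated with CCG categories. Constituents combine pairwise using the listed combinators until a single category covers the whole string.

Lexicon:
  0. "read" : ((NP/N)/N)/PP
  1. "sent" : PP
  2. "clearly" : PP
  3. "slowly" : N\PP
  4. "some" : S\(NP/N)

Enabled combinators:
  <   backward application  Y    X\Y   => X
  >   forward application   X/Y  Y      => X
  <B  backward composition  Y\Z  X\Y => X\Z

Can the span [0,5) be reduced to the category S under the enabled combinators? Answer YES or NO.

YES

[0,5] S   <
  [0,4] NP/N   >
    [0,2] (NP/N)/N   >
      [0,1] "read" : ((NP/N)/N)/PP
      [1,2] "sent" : PP
    [2,4] N   <
      [2,3] "clearly" : PP
      [3,4] "slowly" : N\PP
  [4,5] "some" : S\(NP/N)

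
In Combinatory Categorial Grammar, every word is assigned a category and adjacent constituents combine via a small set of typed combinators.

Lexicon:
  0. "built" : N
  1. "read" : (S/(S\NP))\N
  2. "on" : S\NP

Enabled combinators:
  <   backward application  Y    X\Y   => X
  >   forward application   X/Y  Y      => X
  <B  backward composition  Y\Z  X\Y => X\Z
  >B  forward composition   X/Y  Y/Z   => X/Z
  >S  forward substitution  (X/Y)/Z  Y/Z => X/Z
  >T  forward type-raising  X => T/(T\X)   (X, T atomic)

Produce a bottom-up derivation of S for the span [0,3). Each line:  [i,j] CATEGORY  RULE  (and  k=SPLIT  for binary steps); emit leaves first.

[0,1] N  lex  "built"
[1,2] (S/(S\NP))\N  lex  "read"
[0,2] S/(S\NP)  <  k=1
[2,3] S\NP  lex  "on"
[0,3] S  >  k=2

[0,3] S   >
  [0,2] S/(S\NP)   <
    [0,1] "built" : N
    [1,2] "read" : (S/(S\NP))\N
  [2,3] "on" : S\NP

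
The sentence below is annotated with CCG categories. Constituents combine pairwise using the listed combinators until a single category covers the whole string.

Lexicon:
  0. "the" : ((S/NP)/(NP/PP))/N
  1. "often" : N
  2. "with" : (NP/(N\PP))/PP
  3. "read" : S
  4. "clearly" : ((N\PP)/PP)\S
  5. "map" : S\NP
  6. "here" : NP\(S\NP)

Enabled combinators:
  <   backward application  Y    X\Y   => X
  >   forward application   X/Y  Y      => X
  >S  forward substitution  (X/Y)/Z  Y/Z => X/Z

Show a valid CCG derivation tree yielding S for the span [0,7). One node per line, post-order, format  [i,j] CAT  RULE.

[0,1] ((S/NP)/(NP/PP))/N  lex  "the"
[1,2] N  lex  "often"
[0,2] (S/NP)/(NP/PP)  >  k=1
[2,3] (NP/(N\PP))/PP  lex  "with"
[3,4] S  lex  "read"
[4,5] ((N\PP)/PP)\S  lex  "clearly"
[3,5] (N\PP)/PP  <  k=4
[2,5] NP/PP  >S  k=3
[0,5] S/NP  >  k=2
[5,6] S\NP  lex  "map"
[6,7] NP\(S\NP)  lex  "here"
[5,7] NP  <  k=6
[0,7] S  >  k=5

[0,7] S   >
  [0,5] S/NP   >
    [0,2] (S/NP)/(NP/PP)   >
      [0,1] "the" : ((S/NP)/(NP/PP))/N
      [1,2] "often" : N
    [2,5] NP/PP   >S
      [2,3] "with" : (NP/(N\PP))/PP
      [3,5] (N\PP)/PP   <
        [3,4] "read" : S
        [4,5] "clearly" : ((N\PP)/PP)\S
  [5,7] NP   <
    [5,6] "map" : S\NP
    [6,7] "here" : NP\(S\NP)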